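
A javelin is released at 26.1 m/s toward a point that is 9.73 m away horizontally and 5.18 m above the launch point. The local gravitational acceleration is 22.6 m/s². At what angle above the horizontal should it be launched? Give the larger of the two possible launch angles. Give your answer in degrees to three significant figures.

Trajectory: y = x tanθ − g x² (1 + tan²θ)/(2v₀²). With x = 9.73, y = 5.18, v₀ = 26.1, g = 22.6:
1.570 tan²θ − 9.73 tanθ + (6.750) = 0.
tanθ = [9.73 ± √(9.73² − 4 × 1.570 × (6.750))] / (2 × 1.570) = (9.73 ± 7.230) / 3.141, giving tanθ = 0.7961 or 5.400.
θ = 38.52° or 79.51°; the larger is 79.51°.

79.5°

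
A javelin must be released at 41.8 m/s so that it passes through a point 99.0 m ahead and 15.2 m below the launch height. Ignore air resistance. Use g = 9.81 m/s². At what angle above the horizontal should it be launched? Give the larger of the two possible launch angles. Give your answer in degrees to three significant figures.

Trajectory: y = x tanθ − g x² (1 + tan²θ)/(2v₀²). With x = 99.0, y = −15.2, v₀ = 41.8, g = 9.81:
27.51 tan²θ − 99.0 tanθ + (12.31) = 0.
tanθ = [99.0 ± √(99.0² − 4 × 27.51 × (12.31))] / (2 × 27.51) = (99.0 ± 91.90) / 55.03, giving tanθ = 0.1290 or 3.469.
θ = 7.351° or 73.92°; the larger is 73.92°.

73.9°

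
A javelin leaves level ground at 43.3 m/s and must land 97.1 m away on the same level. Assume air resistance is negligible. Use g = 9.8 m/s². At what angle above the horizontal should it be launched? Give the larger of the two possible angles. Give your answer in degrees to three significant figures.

From R = (v₀²/g) sin 2θ: sin 2θ = 9.80 × 97.1 / 1874.9 = 0.5075.
2θ = 30.50° or 180° − 30.50° = 149.5°, so θ = 15.25° or 74.75°.
The larger angle is 74.75°.

74.7°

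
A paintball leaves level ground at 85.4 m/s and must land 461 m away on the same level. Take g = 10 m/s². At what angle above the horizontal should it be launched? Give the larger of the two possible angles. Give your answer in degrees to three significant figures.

Level-ground range R = v₀² sin(2θ)/g ⇒ sin(2θ) = gR/v₀² = 10.0 × 461 / 85.4² = 0.6321.
2θ = 39.21° or 180° − 39.21° = 140.8°, so θ = 19.60° or 70.40°.
The larger angle is 70.40°.

70.4°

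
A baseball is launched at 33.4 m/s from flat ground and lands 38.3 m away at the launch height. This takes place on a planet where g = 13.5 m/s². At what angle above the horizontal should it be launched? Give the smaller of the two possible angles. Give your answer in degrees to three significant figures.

13.8°

From R = (v₀²/g) sin 2θ: sin 2θ = 13.5 × 38.3 / 1115.6 = 0.4635.
2θ = 27.61° or 180° − 27.61° = 152.4°, so θ = 13.81° or 76.19°.
The smaller angle is 13.81°.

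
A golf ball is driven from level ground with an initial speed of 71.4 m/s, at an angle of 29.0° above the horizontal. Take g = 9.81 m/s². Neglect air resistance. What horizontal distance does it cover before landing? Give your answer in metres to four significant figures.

vₓ = 71.40 cos 29.0° = 62.45 m/s; v_y0 = 71.40 sin 29.0° = 34.62 m/s.
Time aloft: T = 2 v_y0 / g = 2 × 34.62 / 9.81 = 7.057 s.
Horizontal distance R = vₓ T = 62.45 × 7.057 = 440.7 m.

440.7 m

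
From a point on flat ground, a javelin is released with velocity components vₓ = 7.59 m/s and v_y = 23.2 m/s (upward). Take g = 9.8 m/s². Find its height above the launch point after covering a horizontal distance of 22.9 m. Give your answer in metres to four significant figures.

x = vₓ t ⇒ t = 22.9/7.590 = 3.017 s.
Height: y = v_y0 t − ½ g t² = 23.20 × 3.017 − 4.900 × 3.017² = 70.00 − 44.60 = 25.39 m.

25.39 m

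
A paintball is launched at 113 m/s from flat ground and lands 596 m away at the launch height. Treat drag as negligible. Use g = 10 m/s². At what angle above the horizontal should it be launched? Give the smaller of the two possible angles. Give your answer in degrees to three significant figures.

From R = (v₀²/g) sin 2θ: sin 2θ = 10.0 × 596 / 12769 = 0.4668.
2θ = 27.82° or 180° − 27.82° = 152.2°, so θ = 13.91° or 76.09°.
The smaller angle is 13.91°.

13.9°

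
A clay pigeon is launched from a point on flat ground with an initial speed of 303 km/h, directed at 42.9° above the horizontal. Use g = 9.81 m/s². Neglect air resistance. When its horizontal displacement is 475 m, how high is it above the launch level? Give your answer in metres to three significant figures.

150 m

Convert: 303 km/h = 303/3.6 = 84.17 m/s.
Resolve: vₓ = 84.17 cos 42.9° = 61.66 m/s and v_y0 = 84.17 sin 42.9° = 57.29 m/s.
x = vₓ t ⇒ t = 475/61.66 = 7.704 s.
Height: y = v_y0 t − ½ g t² = 57.29 × 7.704 − 4.905 × 7.704² = 441.4 − 291.1 = 150.3 m.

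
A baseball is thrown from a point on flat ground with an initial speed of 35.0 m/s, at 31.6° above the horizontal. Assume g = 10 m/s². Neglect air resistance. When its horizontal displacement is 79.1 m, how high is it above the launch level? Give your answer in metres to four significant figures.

13.46 m

Components: vₓ = 35.00 cos 31.6° = 29.81 m/s, v_y0 = 35.00 sin 31.6° = 18.34 m/s.
x = vₓ t ⇒ t = 79.1/29.81 = 2.653 s.
Height: y = v_y0 t − ½ g t² = 18.34 × 2.653 − 5.000 × 2.653² = 48.66 − 35.20 = 13.46 m.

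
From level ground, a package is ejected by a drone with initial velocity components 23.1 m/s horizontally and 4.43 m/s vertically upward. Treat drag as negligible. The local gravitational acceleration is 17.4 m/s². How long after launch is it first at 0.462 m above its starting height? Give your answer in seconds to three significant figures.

0.146 s

Require v_y0 t − ½ g t² = 0.462, i.e. 8.700 t² − 4.430 t + 0.462 = 0.
t = [4.430 ± √(4.430² − 2·17.4·0.462)] / 17.4 = (4.430 ± 1.883) / 17.4, so t = 0.1464 s or t = 0.3628 s.
The first (ascending) time is 0.1464 s.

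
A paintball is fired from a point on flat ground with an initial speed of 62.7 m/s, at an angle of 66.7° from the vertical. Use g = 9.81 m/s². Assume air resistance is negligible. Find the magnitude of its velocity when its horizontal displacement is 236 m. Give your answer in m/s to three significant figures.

Resolve: vₓ = 62.70 sin 66.7° = 57.59 m/s and v_y0 = 62.70 cos 66.7° = 24.80 m/s.
Time to reach x = 236 m: t = x/vₓ = 236/57.59 = 4.098 s.
Vertical velocity there: v_y = v_y0 − g t = 24.80 − 9.81 × 4.098 = −15.40 m/s.
Speed: √(vₓ² + v_y²) = √(57.59² + 15.40²) = 59.61 m/s.

59.6 m/s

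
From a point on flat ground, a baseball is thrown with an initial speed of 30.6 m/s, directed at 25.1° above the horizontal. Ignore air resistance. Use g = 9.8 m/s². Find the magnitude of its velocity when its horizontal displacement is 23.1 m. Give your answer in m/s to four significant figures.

28.12 m/s

Components: vₓ = 30.60 cos 25.1° = 27.71 m/s, v_y0 = 30.60 sin 25.1° = 12.98 m/s.
x = vₓ t ⇒ t = 23.1/27.71 = 0.8336 s.
Vertical velocity there: v_y = v_y0 − g t = 12.98 − 9.80 × 0.8336 = 4.811 m/s.
Speed: √(vₓ² + v_y²) = √(27.71² + 4.811²) = 28.12 m/s.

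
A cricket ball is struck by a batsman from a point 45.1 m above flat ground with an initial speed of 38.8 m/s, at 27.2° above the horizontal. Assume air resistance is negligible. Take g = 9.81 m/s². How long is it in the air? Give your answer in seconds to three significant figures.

5.34 s

Components: vₓ = 38.80 cos 27.2° = 34.51 m/s, v_y0 = 38.80 sin 27.2° = 17.74 m/s.
Vertical motion (up positive, ground at y = 0): 4.905 t² − (17.74) t − 45.1 = 0, so t = (17.74 + √(17.74² + 2·9.81·45.1)) / 9.81 = (17.74 + 34.63) / 9.81 = 5.338 s.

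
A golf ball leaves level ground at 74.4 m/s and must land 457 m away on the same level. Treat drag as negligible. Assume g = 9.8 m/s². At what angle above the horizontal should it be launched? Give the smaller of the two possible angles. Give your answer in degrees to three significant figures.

From R = (v₀²/g) sin 2θ: sin 2θ = 9.80 × 457 / 5535.4 = 0.8091.
2θ = 54.01° or 180° − 54.01° = 126.0°, so θ = 27.00° or 63.00°.
The smaller angle is 27.00°.

27.0°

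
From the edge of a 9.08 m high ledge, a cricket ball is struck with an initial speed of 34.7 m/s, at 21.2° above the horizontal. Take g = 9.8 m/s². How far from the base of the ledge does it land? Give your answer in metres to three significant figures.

Horizontal component vₓ = 34.70 cos 21.2° = 32.35 m/s; vertical v_y0 = 34.70 sin 21.2° = 12.55 m/s.
The projectile lands when y = 9.08 + (12.55) t − ½·9.80·t² = 0. Positive root: t = (12.55 + √(12.55² + 2·9.80·9.08)) / 9.80 = (12.55 + 18.31) / 9.80 = 3.149 s.
Horizontal distance: R = vₓ t = 32.35 × 3.149 = 101.9 m.

102 m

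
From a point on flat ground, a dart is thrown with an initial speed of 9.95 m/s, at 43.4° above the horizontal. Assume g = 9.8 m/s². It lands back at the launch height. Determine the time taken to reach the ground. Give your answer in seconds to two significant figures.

Horizontal component vₓ = 9.950 cos 43.4° = 7.229 m/s; vertical v_y0 = 9.950 sin 43.4° = 6.837 m/s.
It returns to y = 0 when t = 2 v_y0 / g = 2(6.837)/9.80 = 1.395 s.

1.4 s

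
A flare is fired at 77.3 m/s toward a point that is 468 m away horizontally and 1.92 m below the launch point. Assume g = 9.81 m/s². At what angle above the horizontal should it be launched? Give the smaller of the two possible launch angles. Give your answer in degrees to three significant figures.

Trajectory: y = x tanθ − g x² (1 + tan²θ)/(2v₀²). With x = 468, y = −1.92, v₀ = 77.3, g = 9.81:
179.8 tan²θ − 468 tanθ + (177.9) = 0.
tanθ = [468 ± √(468² − 4 × 179.8 × (177.9))] / (2 × 179.8) = (468 ± 301.8) / 359.6, giving tanθ = 0.4621 or 2.141.
θ = 24.80° or 64.96°; the smaller is 24.80°.

24.8°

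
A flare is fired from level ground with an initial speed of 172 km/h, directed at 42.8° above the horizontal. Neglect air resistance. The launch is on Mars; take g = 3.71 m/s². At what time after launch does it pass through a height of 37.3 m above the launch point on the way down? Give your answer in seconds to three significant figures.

Convert: 172 km/h = 172/3.6 = 47.78 m/s.
vₓ = 47.78 cos 42.8° = 35.06 m/s; v_y0 = 47.78 sin 42.8° = 32.46 m/s.
Set y = v_y0 t − ½ g t² = 37.3: 1.855 t² − 32.46 t + 37.3 = 0.
Quadratic formula: t = (32.46 ± √777.03) / 3.71 = (32.46 ± 27.88) / 3.71 → t = 1.236 s or 16.26 s.
The descending-branch root is 16.26 s.

16.3 s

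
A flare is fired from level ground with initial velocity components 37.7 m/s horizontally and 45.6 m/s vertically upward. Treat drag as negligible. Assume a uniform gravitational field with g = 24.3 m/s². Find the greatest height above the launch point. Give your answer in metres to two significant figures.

At the apex v_y = 0, so H = v_y0²/(2g) = 45.60²/48.60 = 42.79 m.

43 m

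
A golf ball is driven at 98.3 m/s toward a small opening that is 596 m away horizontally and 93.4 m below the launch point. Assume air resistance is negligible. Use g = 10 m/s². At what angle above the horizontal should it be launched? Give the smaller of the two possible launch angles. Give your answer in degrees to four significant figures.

Trajectory: y = x tanθ − g x² (1 + tan²θ)/(2v₀²). With x = 596, y = −93.4, v₀ = 98.3, g = 10.0:
183.8 tan²θ − 596 tanθ + (90.40) = 0.
tanθ = [596 ± √(596² − 4 × 183.8 × (90.40))] / (2 × 183.8) = (596 ± 537.4) / 367.6, giving tanθ = 0.1595 or 3.083.
θ = 9.064° or 72.03°; the smaller is 9.064°.

9.064°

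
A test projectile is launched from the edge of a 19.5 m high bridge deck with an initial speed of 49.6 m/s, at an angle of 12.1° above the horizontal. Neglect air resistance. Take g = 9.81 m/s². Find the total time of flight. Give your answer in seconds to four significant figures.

Horizontal component vₓ = 49.60 cos 12.1° = 48.50 m/s; vertical v_y0 = 49.60 sin 12.1° = 10.40 m/s.
Vertical motion (up positive, ground at y = 0): 4.905 t² − (10.40) t − 19.5 = 0, so t = (10.40 + √(10.40² + 2·9.81·19.5)) / 9.81 = (10.40 + 22.15) / 9.81 = 3.318 s.

3.318 s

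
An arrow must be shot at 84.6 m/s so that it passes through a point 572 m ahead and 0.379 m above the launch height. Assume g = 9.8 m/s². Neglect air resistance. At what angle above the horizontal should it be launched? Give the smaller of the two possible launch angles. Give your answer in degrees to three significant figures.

25.8°

Trajectory: y = x tanθ − g x² (1 + tan²θ)/(2v₀²). With x = 572, y = 0.379, v₀ = 84.6, g = 9.80:
224.0 tan²θ − 572 tanθ + (224.4) = 0.
tanθ = [572 ± √(572² − 4 × 224.0 × (224.4))] / (2 × 224.0) = (572 ± 355.2) / 448.0, giving tanθ = 0.4840 or 2.070.
θ = 25.83° or 64.21°; the smaller is 25.83°.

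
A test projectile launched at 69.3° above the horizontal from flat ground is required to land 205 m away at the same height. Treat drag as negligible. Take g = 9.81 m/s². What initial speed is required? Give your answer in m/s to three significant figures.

55.1 m/s

Level-ground range: R = v₀² sin(2θ)/g, so v₀ = √(gR / sin 2θ).
v₀ = √(9.81 × 205 / sin 138.6°) = √(2011 / 0.6613) = √3041.0 = 55.15 m/s.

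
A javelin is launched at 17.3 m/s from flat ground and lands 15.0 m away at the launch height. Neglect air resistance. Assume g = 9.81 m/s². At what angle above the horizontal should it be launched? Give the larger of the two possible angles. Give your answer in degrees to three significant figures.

R = v₀² sin 2θ / g gives sin 2θ = gR/v₀² = 9.81·15.0/17.3² = 0.4917.
2θ = 29.45° or 180° − 29.45° = 150.6°, so θ = 14.72° or 75.28°.
The larger angle is 75.28°.

75.3°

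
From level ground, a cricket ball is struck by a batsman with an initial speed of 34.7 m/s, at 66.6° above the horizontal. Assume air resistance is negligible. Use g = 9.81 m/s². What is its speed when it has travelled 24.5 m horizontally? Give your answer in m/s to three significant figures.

vₓ = 34.70 cos 66.6° = 13.78 m/s; v_y0 = 34.70 sin 66.6° = 31.85 m/s.
Time to reach x = 24.5 m: t = x/vₓ = 24.5/13.78 = 1.778 s.
Vertical velocity there: v_y = v_y0 − g t = 31.85 − 9.81 × 1.778 = 14.41 m/s.
Speed: √(vₓ² + v_y²) = √(13.78² + 14.41²) = 19.94 m/s.

19.9 m/s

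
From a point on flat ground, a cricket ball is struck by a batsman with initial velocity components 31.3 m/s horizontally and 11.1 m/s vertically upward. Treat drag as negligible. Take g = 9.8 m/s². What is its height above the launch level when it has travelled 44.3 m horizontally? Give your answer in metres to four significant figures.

At x = 44.3 m, t = x/vₓ = 44.3/31.30 = 1.415 s.
Height: y = v_y0 t − ½ g t² = 11.10 × 1.415 − 4.900 × 1.415² = 15.71 − 9.816 = 5.895 m.

5.895 m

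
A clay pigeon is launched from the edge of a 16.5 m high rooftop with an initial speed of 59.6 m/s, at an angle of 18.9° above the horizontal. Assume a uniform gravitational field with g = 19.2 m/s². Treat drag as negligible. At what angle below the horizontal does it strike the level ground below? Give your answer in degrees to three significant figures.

Horizontal component vₓ = 59.60 cos 18.9° = 56.39 m/s; vertical v_y0 = 59.60 sin 18.9° = 19.31 m/s.
With up positive and y = 0 at the ground: y(t) = 16.5 + (19.31) t − 9.600 t². Setting y = 0 and taking the positive root: t = [19.31 + √(19.31² + 2·19.2·16.5)] / 19.2 = (19.31 + 31.72) / 19.2 = 2.658 s.
At impact: v_y = v_y0 − g t = −31.72 m/s; vₓ = 56.39 m/s.
Angle below horizontal: arctan(|v_y|/vₓ) = arctan(31.72/56.39) = 29.36°.

29.4°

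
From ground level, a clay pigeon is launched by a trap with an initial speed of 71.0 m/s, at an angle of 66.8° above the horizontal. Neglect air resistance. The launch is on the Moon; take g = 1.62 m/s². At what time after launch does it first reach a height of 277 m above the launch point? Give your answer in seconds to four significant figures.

4.495 s

Components: vₓ = 71.00 cos 66.8° = 27.97 m/s, v_y0 = 71.00 sin 66.8° = 65.26 m/s.
Require v_y0 t − ½ g t² = 277, i.e. 0.8100 t² − 65.26 t + 277 = 0.
Quadratic formula: t = (65.26 ± √3361.2) / 1.62 = (65.26 ± 57.98) / 1.62 → t = 4.495 s or 76.07 s.
The first (ascending) time is 4.495 s.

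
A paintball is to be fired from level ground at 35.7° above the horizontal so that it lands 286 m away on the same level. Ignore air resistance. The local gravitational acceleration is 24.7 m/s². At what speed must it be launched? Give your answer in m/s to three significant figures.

From R = (v₀² / g) sin 2θ: v₀ = √(gR / sin 2θ).
v₀ = √(24.7 × 286 / sin 71.40°) = √(7064 / 0.9478) = √7453.5 = 86.33 m/s.

86.3 m/s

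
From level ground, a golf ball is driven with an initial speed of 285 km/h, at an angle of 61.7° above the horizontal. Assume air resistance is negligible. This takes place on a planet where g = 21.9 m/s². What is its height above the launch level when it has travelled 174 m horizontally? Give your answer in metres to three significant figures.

87.8 m

Convert: 285 km/h = 285/3.6 = 79.17 m/s.
Resolve: vₓ = 79.17 cos 61.7° = 37.53 m/s and v_y0 = 79.17 sin 61.7° = 69.70 m/s.
x = vₓ t ⇒ t = 174/37.53 = 4.636 s.
Height: y = v_y0 t − ½ g t² = 69.70 × 4.636 − 10.95 × 4.636² = 323.2 − 235.3 = 87.81 m.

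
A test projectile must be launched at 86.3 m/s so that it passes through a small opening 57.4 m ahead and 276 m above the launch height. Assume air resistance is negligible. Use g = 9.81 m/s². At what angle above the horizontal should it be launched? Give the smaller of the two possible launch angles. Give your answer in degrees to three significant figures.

81.1°

Trajectory: y = x tanθ − g x² (1 + tan²θ)/(2v₀²). With x = 57.4, y = 276, v₀ = 86.3, g = 9.81:
2.170 tan²θ − 57.4 tanθ + (278.2) = 0.
tanθ = [57.4 ± √(57.4² − 4 × 2.170 × (278.2))] / (2 × 2.170) = (57.4 ± 29.67) / 4.340, giving tanθ = 6.390 or 20.06.
θ = 81.11° or 87.15°; the smaller is 81.11°.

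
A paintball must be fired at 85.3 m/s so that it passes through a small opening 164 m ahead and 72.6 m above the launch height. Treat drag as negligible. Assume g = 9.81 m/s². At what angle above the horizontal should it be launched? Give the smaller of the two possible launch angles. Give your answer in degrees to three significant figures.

Trajectory: y = x tanθ − g x² (1 + tan²θ)/(2v₀²). With x = 164, y = 72.6, v₀ = 85.3, g = 9.81:
18.13 tan²θ − 164 tanθ + (90.73) = 0.
tanθ = [164 ± √(164² − 4 × 18.13 × (90.73))] / (2 × 18.13) = (164 ± 142.5) / 36.26, giving tanθ = 0.5920 or 8.453.
θ = 30.62° or 83.25°; the smaller is 30.62°.

30.6°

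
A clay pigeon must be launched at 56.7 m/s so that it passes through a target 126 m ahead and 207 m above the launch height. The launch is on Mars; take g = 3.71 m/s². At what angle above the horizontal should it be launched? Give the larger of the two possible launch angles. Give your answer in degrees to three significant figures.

Trajectory: y = x tanθ − g x² (1 + tan²θ)/(2v₀²). With x = 126, y = 207, v₀ = 56.7, g = 3.71:
9.160 tan²θ − 126 tanθ + (216.2) = 0.
tanθ = [126 ± √(126² − 4 × 9.160 × (216.2))] / (2 × 9.160) = (126 ± 89.19) / 18.32, giving tanθ = 2.009 or 11.75.
θ = 63.54° or 85.13°; the larger is 85.13°.

85.1°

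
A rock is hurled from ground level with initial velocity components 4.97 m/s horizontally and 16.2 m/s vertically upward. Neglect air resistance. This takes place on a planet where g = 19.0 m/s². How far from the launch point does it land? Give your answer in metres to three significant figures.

8.48 m

Time aloft: T = 2 v_y0 / g = 2 × 16.20 / 19.0 = 1.705 s.
Horizontal distance R = vₓ T = 4.970 × 1.705 = 8.475 m.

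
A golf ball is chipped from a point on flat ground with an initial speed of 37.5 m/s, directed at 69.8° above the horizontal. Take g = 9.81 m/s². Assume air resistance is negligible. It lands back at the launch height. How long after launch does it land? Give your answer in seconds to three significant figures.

7.18 s

Horizontal component vₓ = 37.50 cos 69.8° = 12.95 m/s; vertical v_y0 = 37.50 sin 69.8° = 35.19 m/s.
Time of flight on level ground: T = 2 v_y0 / g = 2 × 35.19 / 9.81 = 7.175 s.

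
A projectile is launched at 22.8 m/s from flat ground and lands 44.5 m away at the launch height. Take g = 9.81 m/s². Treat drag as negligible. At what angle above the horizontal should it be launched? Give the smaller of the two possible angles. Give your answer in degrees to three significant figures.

From R = (v₀²/g) sin 2θ: sin 2θ = 9.81 × 44.5 / 519.84 = 0.8398.
2θ = 57.12° or 180° − 57.12° = 122.9°, so θ = 28.56° or 61.44°.
The smaller angle is 28.56°.

28.6°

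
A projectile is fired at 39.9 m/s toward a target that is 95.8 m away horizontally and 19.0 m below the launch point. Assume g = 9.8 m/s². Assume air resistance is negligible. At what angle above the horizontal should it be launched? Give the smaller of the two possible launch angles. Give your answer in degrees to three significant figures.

5.68°

Trajectory: y = x tanθ − g x² (1 + tan²θ)/(2v₀²). With x = 95.8, y = −19.0, v₀ = 39.9, g = 9.80:
28.25 tan²θ − 95.8 tanθ + (9.248) = 0.
tanθ = [95.8 ± √(95.8² − 4 × 28.25 × (9.248))] / (2 × 28.25) = (95.8 ± 90.18) / 56.50, giving tanθ = 0.09945 or 3.292.
θ = 5.679° or 73.10°; the smaller is 5.679°.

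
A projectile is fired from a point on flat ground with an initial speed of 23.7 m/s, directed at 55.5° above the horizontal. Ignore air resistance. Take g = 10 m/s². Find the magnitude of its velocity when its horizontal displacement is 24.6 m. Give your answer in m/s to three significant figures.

13.5 m/s

vₓ = 23.70 cos 55.5° = 13.42 m/s; v_y0 = 23.70 sin 55.5° = 19.53 m/s.
x = vₓ t ⇒ t = 24.6/13.42 = 1.833 s.
Vertical velocity there: v_y = v_y0 − g t = 19.53 − 10.0 × 1.833 = 1.206 m/s.
Speed: √(vₓ² + v_y²) = √(13.42² + 1.206²) = 13.48 m/s.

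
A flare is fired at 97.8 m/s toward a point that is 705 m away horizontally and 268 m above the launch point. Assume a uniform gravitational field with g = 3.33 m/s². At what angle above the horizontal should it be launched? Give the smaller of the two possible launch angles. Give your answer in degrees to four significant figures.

28.30°

Trajectory: y = x tanθ − g x² (1 + tan²θ)/(2v₀²). With x = 705, y = 268, v₀ = 97.8, g = 3.33:
86.52 tan²θ − 705 tanθ + (354.5) = 0.
tanθ = [705 ± √(705² − 4 × 86.52 × (354.5))] / (2 × 86.52) = (705 ± 611.8) / 173.0, giving tanθ = 0.5384 or 7.610.
θ = 28.30° or 82.51°; the smaller is 28.30°.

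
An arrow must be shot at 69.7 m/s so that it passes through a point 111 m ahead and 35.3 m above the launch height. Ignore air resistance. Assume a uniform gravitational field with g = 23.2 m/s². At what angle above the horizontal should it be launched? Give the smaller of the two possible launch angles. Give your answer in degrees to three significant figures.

Trajectory: y = x tanθ − g x² (1 + tan²θ)/(2v₀²). With x = 111, y = 35.3, v₀ = 69.7, g = 23.2:
29.42 tan²θ − 111 tanθ + (64.72) = 0.
tanθ = [111 ± √(111² − 4 × 29.42 × (64.72))] / (2 × 29.42) = (111 ± 68.59) / 58.84, giving tanθ = 0.7207 or 3.052.
θ = 35.78° or 71.86°; the smaller is 35.78°.

35.8°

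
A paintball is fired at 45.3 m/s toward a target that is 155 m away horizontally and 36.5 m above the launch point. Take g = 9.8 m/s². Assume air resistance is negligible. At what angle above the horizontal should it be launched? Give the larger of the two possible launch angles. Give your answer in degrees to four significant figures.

60.75°

Trajectory: y = x tanθ − g x² (1 + tan²θ)/(2v₀²). With x = 155, y = 36.5, v₀ = 45.3, g = 9.80:
57.37 tan²θ − 155 tanθ + (93.87) = 0.
tanθ = [155 ± √(155² − 4 × 57.37 × (93.87))] / (2 × 57.37) = (155 ± 49.85) / 114.7, giving tanθ = 0.9164 or 1.785.
θ = 42.50° or 60.75°; the larger is 60.75°.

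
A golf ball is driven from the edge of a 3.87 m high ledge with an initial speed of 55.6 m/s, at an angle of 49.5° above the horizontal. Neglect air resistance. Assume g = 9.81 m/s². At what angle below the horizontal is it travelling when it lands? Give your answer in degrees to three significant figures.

50.1°

Components: vₓ = 55.60 cos 49.5° = 36.11 m/s, v_y0 = 55.60 sin 49.5° = 42.28 m/s.
The projectile lands when y = 3.87 + (42.28) t − ½·9.81·t² = 0. Positive root: t = (42.28 + √(42.28² + 2·9.81·3.87)) / 9.81 = (42.28 + 43.17) / 9.81 = 8.710 s.
At impact: v_y = v_y0 − g t = −43.17 m/s; vₓ = 36.11 m/s.
Angle below horizontal: arctan(|v_y|/vₓ) = arctan(43.17/36.11) = 50.09°.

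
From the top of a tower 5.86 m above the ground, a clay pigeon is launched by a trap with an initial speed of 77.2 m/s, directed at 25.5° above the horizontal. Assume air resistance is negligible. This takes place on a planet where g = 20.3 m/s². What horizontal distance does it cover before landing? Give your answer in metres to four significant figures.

239.8 m

vₓ = 77.20 cos 25.5° = 69.68 m/s; v_y0 = 77.20 sin 25.5° = 33.24 m/s.
The projectile lands when y = 5.86 + (33.24) t − ½·20.3·t² = 0. Positive root: t = (33.24 + √(33.24² + 2·20.3·5.86)) / 20.3 = (33.24 + 36.64) / 20.3 = 3.442 s.
Horizontal distance: R = vₓ t = 69.68 × 3.442 = 239.8 m.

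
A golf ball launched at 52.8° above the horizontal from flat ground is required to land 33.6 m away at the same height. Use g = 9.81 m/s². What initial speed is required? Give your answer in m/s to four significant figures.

18.50 m/s

Level-ground range: R = v₀² sin(2θ)/g, so v₀ = √(gR / sin 2θ).
v₀ = √(9.81 × 33.6 / sin 105.6°) = √(329.6 / 0.9632) = √342.22 = 18.50 m/s.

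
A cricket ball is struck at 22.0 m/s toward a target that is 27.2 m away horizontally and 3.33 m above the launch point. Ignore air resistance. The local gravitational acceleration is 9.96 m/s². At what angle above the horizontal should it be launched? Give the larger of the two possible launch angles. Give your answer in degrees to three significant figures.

Trajectory: y = x tanθ − g x² (1 + tan²θ)/(2v₀²). With x = 27.2, y = 3.33, v₀ = 22.0, g = 9.96:
7.612 tan²θ − 27.2 tanθ + (10.94) = 0.
tanθ = [27.2 ± √(27.2² − 4 × 7.612 × (10.94))] / (2 × 7.612) = (27.2 ± 20.17) / 15.22, giving tanθ = 0.4620 or 3.111.
θ = 24.80° or 72.18°; the larger is 72.18°.

72.2°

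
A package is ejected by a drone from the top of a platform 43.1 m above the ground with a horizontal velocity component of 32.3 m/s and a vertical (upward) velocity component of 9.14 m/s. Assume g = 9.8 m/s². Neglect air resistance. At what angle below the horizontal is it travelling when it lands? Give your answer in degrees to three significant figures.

43.3°

Vertical motion (up positive, ground at y = 0): 4.900 t² − (9.140) t − 43.1 = 0, so t = (9.140 + √(9.140² + 2·9.80·43.1)) / 9.80 = (9.140 + 30.47) / 9.80 = 4.042 s.
At impact: v_y = v_y0 − g t = −30.47 m/s; vₓ = 32.30 m/s.
Angle below horizontal: arctan(|v_y|/vₓ) = arctan(30.47/32.30) = 43.33°.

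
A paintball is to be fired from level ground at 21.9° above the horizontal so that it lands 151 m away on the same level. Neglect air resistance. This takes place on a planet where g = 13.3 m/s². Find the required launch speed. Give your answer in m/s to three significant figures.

From R = (v₀² / g) sin 2θ: v₀ = √(gR / sin 2θ).
v₀ = √(13.3 × 151 / sin 43.80°) = √(2008 / 0.6921) = √2901.6 = 53.87 m/s.

53.9 m/s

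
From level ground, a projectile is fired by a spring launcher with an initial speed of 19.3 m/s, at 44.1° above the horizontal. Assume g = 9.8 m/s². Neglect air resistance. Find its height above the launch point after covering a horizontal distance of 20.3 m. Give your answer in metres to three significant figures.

vₓ = 19.30 cos 44.1° = 13.86 m/s; v_y0 = 19.30 sin 44.1° = 13.43 m/s.
Time to reach x = 20.3 m: t = x/vₓ = 20.3/13.86 = 1.465 s.
Height: y = v_y0 t − ½ g t² = 13.43 × 1.465 − 4.900 × 1.465² = 19.67 − 10.51 = 9.160 m.

9.16 m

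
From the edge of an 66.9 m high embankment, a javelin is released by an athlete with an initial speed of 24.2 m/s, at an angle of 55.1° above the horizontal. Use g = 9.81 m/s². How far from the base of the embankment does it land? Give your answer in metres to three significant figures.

Resolve: vₓ = 24.20 cos 55.1° = 13.85 m/s and v_y0 = 24.20 sin 55.1° = 19.85 m/s.
Vertical motion (up positive, ground at y = 0): 4.905 t² − (19.85) t − 66.9 = 0, so t = (19.85 + √(19.85² + 2·9.81·66.9)) / 9.81 = (19.85 + 41.31) / 9.81 = 6.234 s.
Horizontal distance: R = vₓ t = 13.85 × 6.234 = 86.32 m.

86.3 m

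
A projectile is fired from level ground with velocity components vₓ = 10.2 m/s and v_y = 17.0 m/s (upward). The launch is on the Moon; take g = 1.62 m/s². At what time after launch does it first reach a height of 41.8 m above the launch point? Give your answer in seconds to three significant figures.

2.84 s

Set y = v_y0 t − ½ g t² = 41.8: 0.8100 t² − 17.00 t + 41.8 = 0.
Quadratic formula: t = (17.00 ± √153.57) / 1.62 = (17.00 ± 12.39) / 1.62 → t = 2.844 s or 18.14 s.
The first (ascending) time is 2.844 s.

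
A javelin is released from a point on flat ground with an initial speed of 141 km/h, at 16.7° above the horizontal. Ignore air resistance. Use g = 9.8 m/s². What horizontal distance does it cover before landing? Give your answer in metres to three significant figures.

86.2 m

Convert: 141 km/h = 141/3.6 = 39.17 m/s.
Horizontal component vₓ = 39.17 cos 16.7° = 37.51 m/s; vertical v_y0 = 39.17 sin 16.7° = 11.25 m/s.
Flight time T = 2 v_y0 / g = 2.297 s.
Horizontal distance R = vₓ T = 37.51 × 2.297 = 86.17 m.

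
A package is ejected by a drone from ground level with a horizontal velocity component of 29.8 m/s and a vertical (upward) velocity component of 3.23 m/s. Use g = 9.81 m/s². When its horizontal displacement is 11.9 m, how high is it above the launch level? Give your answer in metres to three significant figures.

0.508 m

At x = 11.9 m, t = x/vₓ = 11.9/29.80 = 0.3993 s.
Height: y = v_y0 t − ½ g t² = 3.230 × 0.3993 − 4.905 × 0.3993² = 1.290 − 0.7822 = 0.5077 m.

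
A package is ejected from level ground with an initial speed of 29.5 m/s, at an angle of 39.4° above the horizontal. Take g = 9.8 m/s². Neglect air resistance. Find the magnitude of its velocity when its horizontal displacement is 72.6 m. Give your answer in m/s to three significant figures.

26.0 m/s

Resolve: vₓ = 29.50 cos 39.4° = 22.80 m/s and v_y0 = 29.50 sin 39.4° = 18.72 m/s.
At x = 72.6 m, t = x/vₓ = 72.6/22.80 = 3.185 s.
Vertical velocity there: v_y = v_y0 − g t = 18.72 − 9.80 × 3.185 = −12.49 m/s.
Speed: √(vₓ² + v_y²) = √(22.80² + 12.49²) = 25.99 m/s.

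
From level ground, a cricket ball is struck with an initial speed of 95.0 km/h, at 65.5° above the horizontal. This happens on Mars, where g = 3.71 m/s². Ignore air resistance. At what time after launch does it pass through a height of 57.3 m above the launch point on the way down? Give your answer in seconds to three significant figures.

Convert: 95.0 km/h = 95.0/3.6 = 26.39 m/s.
Horizontal component vₓ = 26.39 cos 65.5° = 10.94 m/s; vertical v_y0 = 26.39 sin 65.5° = 24.01 m/s.
Require v_y0 t − ½ g t² = 57.3, i.e. 1.855 t² − 24.01 t + 57.3 = 0.
t = [24.01 ± √(24.01² − 2·3.71·57.3)] / 3.71 = (24.01 ± 12.31) / 3.71, so t = 3.155 s or t = 9.790 s.
The descending-branch root is 9.790 s.

9.79 s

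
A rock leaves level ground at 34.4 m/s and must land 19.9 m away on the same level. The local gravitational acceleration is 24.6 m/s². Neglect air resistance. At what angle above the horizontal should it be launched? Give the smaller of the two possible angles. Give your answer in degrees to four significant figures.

Level-ground range R = v₀² sin(2θ)/g ⇒ sin(2θ) = gR/v₀² = 24.6 × 19.9 / 34.4² = 0.4137.
2θ = 24.44° or 180° − 24.44° = 155.6°, so θ = 12.22° or 77.78°.
The smaller angle is 12.22°.

12.22°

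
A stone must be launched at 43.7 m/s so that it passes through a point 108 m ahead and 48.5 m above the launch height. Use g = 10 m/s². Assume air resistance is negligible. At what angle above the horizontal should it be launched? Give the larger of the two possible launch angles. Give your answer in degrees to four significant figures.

68.21°

Trajectory: y = x tanθ − g x² (1 + tan²θ)/(2v₀²). With x = 108, y = 48.5, v₀ = 43.7, g = 10.0:
30.54 tan²θ − 108 tanθ + (79.04) = 0.
tanθ = [108 ± √(108² − 4 × 30.54 × (79.04))] / (2 × 30.54) = (108 ± 44.82) / 61.08, giving tanθ = 1.034 or 2.502.
θ = 45.97° or 68.21°; the larger is 68.21°.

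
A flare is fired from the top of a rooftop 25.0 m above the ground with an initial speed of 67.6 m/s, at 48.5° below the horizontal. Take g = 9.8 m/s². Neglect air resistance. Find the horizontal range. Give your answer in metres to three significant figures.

vₓ = 67.60 cos 48.5° = 44.79 m/s; v_y0 = −50.63 m/s (downward).
Vertical motion (up positive, ground at y = 0): 4.900 t² − (−50.63) t − 25.0 = 0, so t = (−50.63 + √(50.63² + 2·9.80·25.0)) / 9.80 = (−50.63 + 55.26) / 9.80 = 0.4722 s.
Horizontal distance: R = vₓ t = 44.79 × 0.4722 = 21.15 m.

21.2 m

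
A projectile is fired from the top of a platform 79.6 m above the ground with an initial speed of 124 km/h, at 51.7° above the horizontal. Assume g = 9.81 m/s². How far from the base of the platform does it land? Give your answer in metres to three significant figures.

Convert: 124 km/h = 124/3.6 = 34.44 m/s.
Resolve: vₓ = 34.44 cos 51.7° = 21.35 m/s and v_y0 = 34.44 sin 51.7° = 27.03 m/s.
The projectile lands when y = 79.6 + (27.03) t − ½·9.81·t² = 0. Positive root: t = (27.03 + √(27.03² + 2·9.81·79.6)) / 9.81 = (27.03 + 47.88) / 9.81 = 7.636 s.
Horizontal distance: R = vₓ t = 21.35 × 7.636 = 163.0 m.

163 m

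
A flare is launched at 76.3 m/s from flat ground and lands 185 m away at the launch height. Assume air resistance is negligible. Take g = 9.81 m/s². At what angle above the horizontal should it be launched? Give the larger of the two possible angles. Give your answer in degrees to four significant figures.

80.92°

From R = (v₀²/g) sin 2θ: sin 2θ = 9.81 × 185 / 5821.7 = 0.3117.
2θ = 18.16° or 180° − 18.16° = 161.8°, so θ = 9.082° or 80.92°.
The larger angle is 80.92°.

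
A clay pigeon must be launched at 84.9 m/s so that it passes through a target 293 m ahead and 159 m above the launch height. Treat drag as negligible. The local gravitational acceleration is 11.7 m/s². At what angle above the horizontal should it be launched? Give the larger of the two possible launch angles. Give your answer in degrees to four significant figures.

Trajectory: y = x tanθ − g x² (1 + tan²θ)/(2v₀²). With x = 293, y = 159, v₀ = 84.9, g = 11.7:
69.67 tan²θ − 293 tanθ + (228.7) = 0.
tanθ = [293 ± √(293² − 4 × 69.67 × (228.7))] / (2 × 69.67) = (293 ± 148.7) / 139.3, giving tanθ = 1.035 or 3.170.
θ = 46.00° or 72.49°; the larger is 72.49°.

72.49°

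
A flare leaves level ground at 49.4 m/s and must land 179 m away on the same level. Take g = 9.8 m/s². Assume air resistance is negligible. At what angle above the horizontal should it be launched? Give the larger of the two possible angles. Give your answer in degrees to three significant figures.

67.0°

Level-ground range R = v₀² sin(2θ)/g ⇒ sin(2θ) = gR/v₀² = 9.80 × 179 / 49.4² = 0.7188.
2θ = 45.96° or 180° − 45.96° = 134.0°, so θ = 22.98° or 67.02°.
The larger angle is 67.02°.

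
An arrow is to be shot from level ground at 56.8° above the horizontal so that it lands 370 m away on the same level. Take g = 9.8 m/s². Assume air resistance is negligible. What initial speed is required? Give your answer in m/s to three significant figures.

62.9 m/s

Level-ground range: R = v₀² sin(2θ)/g, so v₀ = √(gR / sin 2θ).
v₀ = √(9.80 × 370 / sin 113.6°) = √(3626 / 0.9164) = √3956.9 = 62.90 m/s.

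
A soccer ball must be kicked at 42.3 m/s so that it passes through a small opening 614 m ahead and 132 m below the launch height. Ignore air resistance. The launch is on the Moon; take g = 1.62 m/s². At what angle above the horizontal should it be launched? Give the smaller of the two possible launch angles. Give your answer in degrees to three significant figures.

Trajectory: y = x tanθ − g x² (1 + tan²θ)/(2v₀²). With x = 614, y = −132, v₀ = 42.3, g = 1.62:
170.7 tan²θ − 614 tanθ + (38.66) = 0.
tanθ = [614 ± √(614² − 4 × 170.7 × (38.66))] / (2 × 170.7) = (614 ± 592.1) / 341.3, giving tanθ = 0.06411 or 3.534.
θ = 3.668° or 74.20°; the smaller is 3.668°.

3.67°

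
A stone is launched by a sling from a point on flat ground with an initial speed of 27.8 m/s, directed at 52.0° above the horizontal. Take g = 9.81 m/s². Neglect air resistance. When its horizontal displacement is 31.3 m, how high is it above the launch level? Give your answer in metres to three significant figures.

vₓ = 27.80 cos 52.0° = 17.12 m/s; v_y0 = 27.80 sin 52.0° = 21.91 m/s.
Time to reach x = 31.3 m: t = x/vₓ = 31.3/17.12 = 1.829 s.
Height: y = v_y0 t − ½ g t² = 21.91 × 1.829 − 4.905 × 1.829² = 40.06 − 16.40 = 23.66 m.

23.7 m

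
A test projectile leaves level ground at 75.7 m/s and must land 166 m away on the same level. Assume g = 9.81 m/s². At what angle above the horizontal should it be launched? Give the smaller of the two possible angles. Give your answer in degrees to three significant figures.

R = v₀² sin 2θ / g gives sin 2θ = gR/v₀² = 9.81·166/75.7² = 0.2842.
2θ = 16.51° or 180° − 16.51° = 163.5°, so θ = 8.255° or 81.75°.
The smaller angle is 8.255°.

8.25°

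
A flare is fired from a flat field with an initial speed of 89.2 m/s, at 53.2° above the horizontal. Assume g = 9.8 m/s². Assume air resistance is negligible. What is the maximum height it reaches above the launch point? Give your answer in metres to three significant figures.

260 m

Resolve: vₓ = 89.20 cos 53.2° = 53.43 m/s and v_y0 = 89.20 sin 53.2° = 71.43 m/s.
Peak height H = v_y0² / (2g) = 5101.6 / 19.60 = 260.3 m.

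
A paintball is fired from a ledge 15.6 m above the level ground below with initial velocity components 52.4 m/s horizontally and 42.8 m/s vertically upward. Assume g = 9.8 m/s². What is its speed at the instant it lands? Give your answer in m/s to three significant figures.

The projectile lands when y = 15.6 + (42.80) t − ½·9.80·t² = 0. Positive root: t = (42.80 + √(42.80² + 2·9.80·15.6)) / 9.80 = (42.80 + 46.23) / 9.80 = 9.085 s.
Vertical velocity at impact: v_y = v_y0 − g t = 42.80 − 9.80 × 9.085 = −46.23 m/s.
Speed: |v| = √(vₓ² + v_y²) = √(52.40² + 46.23²) = 69.88 m/s.

69.9 m/s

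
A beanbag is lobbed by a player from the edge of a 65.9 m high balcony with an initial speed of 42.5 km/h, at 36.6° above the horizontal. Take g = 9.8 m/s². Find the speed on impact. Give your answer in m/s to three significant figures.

37.8 m/s

Convert: 42.5 km/h = 42.5/3.6 = 11.81 m/s.
Components: vₓ = 11.81 cos 36.6° = 9.478 m/s, v_y0 = 11.81 sin 36.6° = 7.039 m/s.
The projectile lands when y = 65.9 + (7.039) t − ½·9.80·t² = 0. Positive root: t = (7.039 + √(7.039² + 2·9.80·65.9)) / 9.80 = (7.039 + 36.62) / 9.80 = 4.455 s.
Vertical velocity at impact: v_y = v_y0 − g t = 7.039 − 9.80 × 4.455 = −36.62 m/s.
Speed: |v| = √(vₓ² + v_y²) = √(9.478² + 36.62²) = 37.83 m/s.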